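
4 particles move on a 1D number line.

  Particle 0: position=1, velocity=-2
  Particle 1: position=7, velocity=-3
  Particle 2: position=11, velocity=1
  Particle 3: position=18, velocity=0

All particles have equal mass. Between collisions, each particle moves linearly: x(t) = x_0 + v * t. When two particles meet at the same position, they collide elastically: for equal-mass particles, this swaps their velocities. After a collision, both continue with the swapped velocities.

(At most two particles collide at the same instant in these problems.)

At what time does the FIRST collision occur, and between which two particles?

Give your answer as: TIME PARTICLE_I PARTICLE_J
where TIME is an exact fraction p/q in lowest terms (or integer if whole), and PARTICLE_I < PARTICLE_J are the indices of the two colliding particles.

Pair (0,1): pos 1,7 vel -2,-3 -> gap=6, closing at 1/unit, collide at t=6
Pair (1,2): pos 7,11 vel -3,1 -> not approaching (rel speed -4 <= 0)
Pair (2,3): pos 11,18 vel 1,0 -> gap=7, closing at 1/unit, collide at t=7
Earliest collision: t=6 between 0 and 1

Answer: 6 0 1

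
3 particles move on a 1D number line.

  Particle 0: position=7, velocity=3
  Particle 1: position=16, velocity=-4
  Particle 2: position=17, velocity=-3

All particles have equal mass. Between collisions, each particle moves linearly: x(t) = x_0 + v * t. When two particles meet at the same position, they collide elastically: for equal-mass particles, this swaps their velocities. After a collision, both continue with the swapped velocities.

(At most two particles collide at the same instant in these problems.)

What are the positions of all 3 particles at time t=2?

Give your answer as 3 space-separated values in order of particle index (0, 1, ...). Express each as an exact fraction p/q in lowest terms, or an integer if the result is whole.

Answer: 8 11 13

Derivation:
Collision at t=9/7: particles 0 and 1 swap velocities; positions: p0=76/7 p1=76/7 p2=92/7; velocities now: v0=-4 v1=3 v2=-3
Collision at t=5/3: particles 1 and 2 swap velocities; positions: p0=28/3 p1=12 p2=12; velocities now: v0=-4 v1=-3 v2=3
Advance to t=2 (no further collisions before then); velocities: v0=-4 v1=-3 v2=3; positions = 8 11 13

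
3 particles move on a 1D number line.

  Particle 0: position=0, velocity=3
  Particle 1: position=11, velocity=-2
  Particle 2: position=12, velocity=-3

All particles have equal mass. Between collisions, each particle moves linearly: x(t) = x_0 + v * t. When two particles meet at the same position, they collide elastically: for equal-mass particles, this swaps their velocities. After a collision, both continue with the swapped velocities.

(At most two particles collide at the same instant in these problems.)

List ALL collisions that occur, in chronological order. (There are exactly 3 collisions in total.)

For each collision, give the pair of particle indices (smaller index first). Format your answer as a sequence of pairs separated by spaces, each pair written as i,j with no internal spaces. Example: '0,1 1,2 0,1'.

Answer: 1,2 0,1 1,2

Derivation:
Collision at t=1: particles 1 and 2 swap velocities; positions: p0=3 p1=9 p2=9; velocities now: v0=3 v1=-3 v2=-2
Collision at t=2: particles 0 and 1 swap velocities; positions: p0=6 p1=6 p2=7; velocities now: v0=-3 v1=3 v2=-2
Collision at t=11/5: particles 1 and 2 swap velocities; positions: p0=27/5 p1=33/5 p2=33/5; velocities now: v0=-3 v1=-2 v2=3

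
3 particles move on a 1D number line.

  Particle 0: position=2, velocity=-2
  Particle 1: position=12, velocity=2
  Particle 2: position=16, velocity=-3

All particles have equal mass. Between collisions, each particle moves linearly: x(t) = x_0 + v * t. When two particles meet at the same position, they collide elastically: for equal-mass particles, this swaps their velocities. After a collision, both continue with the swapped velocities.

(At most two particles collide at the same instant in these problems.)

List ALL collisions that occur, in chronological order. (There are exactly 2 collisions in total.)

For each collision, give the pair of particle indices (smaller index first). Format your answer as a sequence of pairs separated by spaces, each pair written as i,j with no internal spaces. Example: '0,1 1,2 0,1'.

Collision at t=4/5: particles 1 and 2 swap velocities; positions: p0=2/5 p1=68/5 p2=68/5; velocities now: v0=-2 v1=-3 v2=2
Collision at t=14: particles 0 and 1 swap velocities; positions: p0=-26 p1=-26 p2=40; velocities now: v0=-3 v1=-2 v2=2

Answer: 1,2 0,1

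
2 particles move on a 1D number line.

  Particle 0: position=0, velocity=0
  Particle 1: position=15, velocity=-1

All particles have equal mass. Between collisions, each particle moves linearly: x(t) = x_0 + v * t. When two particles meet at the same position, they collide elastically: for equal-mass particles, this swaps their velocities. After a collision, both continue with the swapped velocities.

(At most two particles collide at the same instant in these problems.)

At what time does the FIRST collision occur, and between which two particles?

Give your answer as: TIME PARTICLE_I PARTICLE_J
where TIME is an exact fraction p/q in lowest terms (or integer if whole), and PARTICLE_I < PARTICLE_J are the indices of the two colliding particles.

Answer: 15 0 1

Derivation:
Pair (0,1): pos 0,15 vel 0,-1 -> gap=15, closing at 1/unit, collide at t=15
Earliest collision: t=15 between 0 and 1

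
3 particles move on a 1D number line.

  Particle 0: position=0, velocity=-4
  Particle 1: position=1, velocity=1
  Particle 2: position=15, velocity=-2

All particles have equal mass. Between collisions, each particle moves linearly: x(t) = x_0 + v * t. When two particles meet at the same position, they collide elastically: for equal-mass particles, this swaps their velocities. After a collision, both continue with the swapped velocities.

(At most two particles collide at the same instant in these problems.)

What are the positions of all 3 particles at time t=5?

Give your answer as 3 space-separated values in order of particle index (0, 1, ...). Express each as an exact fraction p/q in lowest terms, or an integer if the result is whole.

Answer: -20 5 6

Derivation:
Collision at t=14/3: particles 1 and 2 swap velocities; positions: p0=-56/3 p1=17/3 p2=17/3; velocities now: v0=-4 v1=-2 v2=1
Advance to t=5 (no further collisions before then); velocities: v0=-4 v1=-2 v2=1; positions = -20 5 6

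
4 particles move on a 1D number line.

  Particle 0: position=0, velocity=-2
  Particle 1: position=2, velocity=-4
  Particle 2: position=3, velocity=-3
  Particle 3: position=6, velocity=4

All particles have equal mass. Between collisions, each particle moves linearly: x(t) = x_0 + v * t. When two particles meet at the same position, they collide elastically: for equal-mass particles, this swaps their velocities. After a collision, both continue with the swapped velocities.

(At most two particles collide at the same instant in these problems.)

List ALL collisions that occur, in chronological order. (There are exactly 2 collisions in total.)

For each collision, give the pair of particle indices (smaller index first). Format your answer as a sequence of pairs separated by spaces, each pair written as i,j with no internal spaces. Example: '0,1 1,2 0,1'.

Answer: 0,1 1,2

Derivation:
Collision at t=1: particles 0 and 1 swap velocities; positions: p0=-2 p1=-2 p2=0 p3=10; velocities now: v0=-4 v1=-2 v2=-3 v3=4
Collision at t=3: particles 1 and 2 swap velocities; positions: p0=-10 p1=-6 p2=-6 p3=18; velocities now: v0=-4 v1=-3 v2=-2 v3=4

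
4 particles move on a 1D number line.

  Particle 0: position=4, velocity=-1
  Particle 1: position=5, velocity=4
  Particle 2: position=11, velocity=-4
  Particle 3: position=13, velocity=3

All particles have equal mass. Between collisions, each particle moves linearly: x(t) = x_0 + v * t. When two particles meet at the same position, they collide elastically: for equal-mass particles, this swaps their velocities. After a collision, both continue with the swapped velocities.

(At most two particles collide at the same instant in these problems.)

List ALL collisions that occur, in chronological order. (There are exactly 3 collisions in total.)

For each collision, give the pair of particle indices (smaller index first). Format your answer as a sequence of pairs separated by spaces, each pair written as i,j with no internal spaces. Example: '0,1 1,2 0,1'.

Collision at t=3/4: particles 1 and 2 swap velocities; positions: p0=13/4 p1=8 p2=8 p3=61/4; velocities now: v0=-1 v1=-4 v2=4 v3=3
Collision at t=7/3: particles 0 and 1 swap velocities; positions: p0=5/3 p1=5/3 p2=43/3 p3=20; velocities now: v0=-4 v1=-1 v2=4 v3=3
Collision at t=8: particles 2 and 3 swap velocities; positions: p0=-21 p1=-4 p2=37 p3=37; velocities now: v0=-4 v1=-1 v2=3 v3=4

Answer: 1,2 0,1 2,3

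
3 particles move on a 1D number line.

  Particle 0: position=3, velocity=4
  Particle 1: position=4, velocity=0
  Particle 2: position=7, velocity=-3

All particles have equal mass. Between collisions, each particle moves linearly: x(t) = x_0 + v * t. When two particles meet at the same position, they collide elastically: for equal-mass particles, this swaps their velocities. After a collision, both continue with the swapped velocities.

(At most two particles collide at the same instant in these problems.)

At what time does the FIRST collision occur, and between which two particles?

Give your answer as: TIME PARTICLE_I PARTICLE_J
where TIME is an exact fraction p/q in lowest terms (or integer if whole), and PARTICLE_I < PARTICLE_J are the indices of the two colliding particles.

Pair (0,1): pos 3,4 vel 4,0 -> gap=1, closing at 4/unit, collide at t=1/4
Pair (1,2): pos 4,7 vel 0,-3 -> gap=3, closing at 3/unit, collide at t=1
Earliest collision: t=1/4 between 0 and 1

Answer: 1/4 0 1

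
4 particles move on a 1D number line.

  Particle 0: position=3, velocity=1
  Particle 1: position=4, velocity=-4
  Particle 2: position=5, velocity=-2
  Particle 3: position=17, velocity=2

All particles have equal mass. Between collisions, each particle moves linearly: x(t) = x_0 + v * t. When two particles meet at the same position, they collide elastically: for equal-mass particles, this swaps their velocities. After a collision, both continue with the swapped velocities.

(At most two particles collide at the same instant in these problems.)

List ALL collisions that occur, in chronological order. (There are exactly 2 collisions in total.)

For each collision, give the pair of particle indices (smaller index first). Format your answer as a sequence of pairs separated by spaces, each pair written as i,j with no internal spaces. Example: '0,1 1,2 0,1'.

Collision at t=1/5: particles 0 and 1 swap velocities; positions: p0=16/5 p1=16/5 p2=23/5 p3=87/5; velocities now: v0=-4 v1=1 v2=-2 v3=2
Collision at t=2/3: particles 1 and 2 swap velocities; positions: p0=4/3 p1=11/3 p2=11/3 p3=55/3; velocities now: v0=-4 v1=-2 v2=1 v3=2

Answer: 0,1 1,2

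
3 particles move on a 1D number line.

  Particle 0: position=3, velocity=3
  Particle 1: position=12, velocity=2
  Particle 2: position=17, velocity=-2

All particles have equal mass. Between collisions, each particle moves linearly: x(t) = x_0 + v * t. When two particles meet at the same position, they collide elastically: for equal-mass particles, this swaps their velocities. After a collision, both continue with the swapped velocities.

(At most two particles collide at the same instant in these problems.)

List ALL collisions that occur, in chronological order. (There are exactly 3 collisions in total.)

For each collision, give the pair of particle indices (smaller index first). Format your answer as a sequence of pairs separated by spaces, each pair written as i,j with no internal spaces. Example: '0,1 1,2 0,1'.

Collision at t=5/4: particles 1 and 2 swap velocities; positions: p0=27/4 p1=29/2 p2=29/2; velocities now: v0=3 v1=-2 v2=2
Collision at t=14/5: particles 0 and 1 swap velocities; positions: p0=57/5 p1=57/5 p2=88/5; velocities now: v0=-2 v1=3 v2=2
Collision at t=9: particles 1 and 2 swap velocities; positions: p0=-1 p1=30 p2=30; velocities now: v0=-2 v1=2 v2=3

Answer: 1,2 0,1 1,2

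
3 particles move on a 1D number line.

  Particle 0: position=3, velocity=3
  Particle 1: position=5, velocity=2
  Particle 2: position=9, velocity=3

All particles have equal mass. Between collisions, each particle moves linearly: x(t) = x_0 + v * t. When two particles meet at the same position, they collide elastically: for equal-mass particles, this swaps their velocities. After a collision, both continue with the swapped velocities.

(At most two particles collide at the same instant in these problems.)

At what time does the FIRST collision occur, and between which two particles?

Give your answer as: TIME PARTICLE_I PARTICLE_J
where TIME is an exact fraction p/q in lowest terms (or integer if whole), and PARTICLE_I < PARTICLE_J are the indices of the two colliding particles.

Answer: 2 0 1

Derivation:
Pair (0,1): pos 3,5 vel 3,2 -> gap=2, closing at 1/unit, collide at t=2
Pair (1,2): pos 5,9 vel 2,3 -> not approaching (rel speed -1 <= 0)
Earliest collision: t=2 between 0 and 1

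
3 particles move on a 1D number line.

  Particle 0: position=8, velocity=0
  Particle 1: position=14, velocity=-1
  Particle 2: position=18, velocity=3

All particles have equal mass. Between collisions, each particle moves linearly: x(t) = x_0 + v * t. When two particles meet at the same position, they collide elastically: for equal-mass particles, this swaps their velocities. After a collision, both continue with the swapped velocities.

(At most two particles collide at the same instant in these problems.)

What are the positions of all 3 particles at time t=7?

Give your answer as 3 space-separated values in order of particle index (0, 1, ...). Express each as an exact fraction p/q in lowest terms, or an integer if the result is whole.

Answer: 7 8 39

Derivation:
Collision at t=6: particles 0 and 1 swap velocities; positions: p0=8 p1=8 p2=36; velocities now: v0=-1 v1=0 v2=3
Advance to t=7 (no further collisions before then); velocities: v0=-1 v1=0 v2=3; positions = 7 8 39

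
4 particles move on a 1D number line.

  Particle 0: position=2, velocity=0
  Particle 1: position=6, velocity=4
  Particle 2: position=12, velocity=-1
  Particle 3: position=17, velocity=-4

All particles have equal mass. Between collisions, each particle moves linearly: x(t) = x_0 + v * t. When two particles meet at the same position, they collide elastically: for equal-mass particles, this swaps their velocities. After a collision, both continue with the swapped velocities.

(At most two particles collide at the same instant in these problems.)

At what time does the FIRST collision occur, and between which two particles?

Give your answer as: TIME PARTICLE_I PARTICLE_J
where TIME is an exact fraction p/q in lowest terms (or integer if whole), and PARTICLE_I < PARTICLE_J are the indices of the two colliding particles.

Answer: 6/5 1 2

Derivation:
Pair (0,1): pos 2,6 vel 0,4 -> not approaching (rel speed -4 <= 0)
Pair (1,2): pos 6,12 vel 4,-1 -> gap=6, closing at 5/unit, collide at t=6/5
Pair (2,3): pos 12,17 vel -1,-4 -> gap=5, closing at 3/unit, collide at t=5/3
Earliest collision: t=6/5 between 1 and 2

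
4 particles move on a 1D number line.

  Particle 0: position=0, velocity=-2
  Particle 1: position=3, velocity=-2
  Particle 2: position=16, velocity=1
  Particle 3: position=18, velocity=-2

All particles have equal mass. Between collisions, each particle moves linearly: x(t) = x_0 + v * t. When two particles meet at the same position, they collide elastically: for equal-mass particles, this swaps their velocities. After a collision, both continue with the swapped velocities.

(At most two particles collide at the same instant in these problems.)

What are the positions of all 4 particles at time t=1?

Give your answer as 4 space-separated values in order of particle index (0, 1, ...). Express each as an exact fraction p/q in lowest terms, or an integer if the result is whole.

Answer: -2 1 16 17

Derivation:
Collision at t=2/3: particles 2 and 3 swap velocities; positions: p0=-4/3 p1=5/3 p2=50/3 p3=50/3; velocities now: v0=-2 v1=-2 v2=-2 v3=1
Advance to t=1 (no further collisions before then); velocities: v0=-2 v1=-2 v2=-2 v3=1; positions = -2 1 16 17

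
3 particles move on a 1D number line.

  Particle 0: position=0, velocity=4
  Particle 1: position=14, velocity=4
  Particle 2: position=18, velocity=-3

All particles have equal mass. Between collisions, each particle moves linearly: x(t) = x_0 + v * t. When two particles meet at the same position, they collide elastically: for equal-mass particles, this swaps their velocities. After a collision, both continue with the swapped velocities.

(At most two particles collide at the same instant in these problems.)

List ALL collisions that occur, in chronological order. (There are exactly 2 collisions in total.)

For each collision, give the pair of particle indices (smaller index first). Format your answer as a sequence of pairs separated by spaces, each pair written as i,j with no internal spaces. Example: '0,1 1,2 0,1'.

Answer: 1,2 0,1

Derivation:
Collision at t=4/7: particles 1 and 2 swap velocities; positions: p0=16/7 p1=114/7 p2=114/7; velocities now: v0=4 v1=-3 v2=4
Collision at t=18/7: particles 0 and 1 swap velocities; positions: p0=72/7 p1=72/7 p2=170/7; velocities now: v0=-3 v1=4 v2=4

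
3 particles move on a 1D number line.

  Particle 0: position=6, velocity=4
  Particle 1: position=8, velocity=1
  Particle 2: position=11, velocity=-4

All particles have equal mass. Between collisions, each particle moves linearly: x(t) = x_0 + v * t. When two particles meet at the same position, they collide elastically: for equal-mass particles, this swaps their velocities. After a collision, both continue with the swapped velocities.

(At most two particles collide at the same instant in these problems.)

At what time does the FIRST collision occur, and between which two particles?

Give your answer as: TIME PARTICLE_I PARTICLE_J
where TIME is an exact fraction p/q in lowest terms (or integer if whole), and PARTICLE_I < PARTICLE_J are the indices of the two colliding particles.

Pair (0,1): pos 6,8 vel 4,1 -> gap=2, closing at 3/unit, collide at t=2/3
Pair (1,2): pos 8,11 vel 1,-4 -> gap=3, closing at 5/unit, collide at t=3/5
Earliest collision: t=3/5 between 1 and 2

Answer: 3/5 1 2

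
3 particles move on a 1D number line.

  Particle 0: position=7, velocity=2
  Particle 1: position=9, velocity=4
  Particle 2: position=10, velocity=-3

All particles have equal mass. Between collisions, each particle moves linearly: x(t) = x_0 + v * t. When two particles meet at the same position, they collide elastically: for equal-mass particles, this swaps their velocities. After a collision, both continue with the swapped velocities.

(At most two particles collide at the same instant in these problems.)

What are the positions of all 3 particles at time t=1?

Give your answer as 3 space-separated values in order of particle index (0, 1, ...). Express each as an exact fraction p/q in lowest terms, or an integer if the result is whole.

Collision at t=1/7: particles 1 and 2 swap velocities; positions: p0=51/7 p1=67/7 p2=67/7; velocities now: v0=2 v1=-3 v2=4
Collision at t=3/5: particles 0 and 1 swap velocities; positions: p0=41/5 p1=41/5 p2=57/5; velocities now: v0=-3 v1=2 v2=4
Advance to t=1 (no further collisions before then); velocities: v0=-3 v1=2 v2=4; positions = 7 9 13

Answer: 7 9 13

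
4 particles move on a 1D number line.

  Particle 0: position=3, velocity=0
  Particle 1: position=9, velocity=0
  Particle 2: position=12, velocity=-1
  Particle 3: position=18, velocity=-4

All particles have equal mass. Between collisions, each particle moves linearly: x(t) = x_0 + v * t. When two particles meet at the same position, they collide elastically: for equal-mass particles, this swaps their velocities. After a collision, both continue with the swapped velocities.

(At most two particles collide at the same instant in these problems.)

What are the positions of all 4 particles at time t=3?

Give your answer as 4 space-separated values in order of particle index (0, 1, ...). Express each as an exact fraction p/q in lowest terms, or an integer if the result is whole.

Collision at t=2: particles 2 and 3 swap velocities; positions: p0=3 p1=9 p2=10 p3=10; velocities now: v0=0 v1=0 v2=-4 v3=-1
Collision at t=9/4: particles 1 and 2 swap velocities; positions: p0=3 p1=9 p2=9 p3=39/4; velocities now: v0=0 v1=-4 v2=0 v3=-1
Collision at t=3: particles 2 and 3 swap velocities; positions: p0=3 p1=6 p2=9 p3=9; velocities now: v0=0 v1=-4 v2=-1 v3=0
Advance to t=3 (no further collisions before then); velocities: v0=0 v1=-4 v2=-1 v3=0; positions = 3 6 9 9

Answer: 3 6 9 9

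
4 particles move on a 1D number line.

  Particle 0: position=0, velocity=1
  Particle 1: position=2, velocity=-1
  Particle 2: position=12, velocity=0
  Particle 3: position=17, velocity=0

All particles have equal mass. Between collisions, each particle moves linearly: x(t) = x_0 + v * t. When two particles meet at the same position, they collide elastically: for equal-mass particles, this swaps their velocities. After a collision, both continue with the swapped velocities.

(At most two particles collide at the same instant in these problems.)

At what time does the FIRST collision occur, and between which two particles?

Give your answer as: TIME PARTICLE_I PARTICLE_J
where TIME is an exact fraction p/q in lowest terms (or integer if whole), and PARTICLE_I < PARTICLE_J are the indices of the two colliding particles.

Answer: 1 0 1

Derivation:
Pair (0,1): pos 0,2 vel 1,-1 -> gap=2, closing at 2/unit, collide at t=1
Pair (1,2): pos 2,12 vel -1,0 -> not approaching (rel speed -1 <= 0)
Pair (2,3): pos 12,17 vel 0,0 -> not approaching (rel speed 0 <= 0)
Earliest collision: t=1 between 0 and 1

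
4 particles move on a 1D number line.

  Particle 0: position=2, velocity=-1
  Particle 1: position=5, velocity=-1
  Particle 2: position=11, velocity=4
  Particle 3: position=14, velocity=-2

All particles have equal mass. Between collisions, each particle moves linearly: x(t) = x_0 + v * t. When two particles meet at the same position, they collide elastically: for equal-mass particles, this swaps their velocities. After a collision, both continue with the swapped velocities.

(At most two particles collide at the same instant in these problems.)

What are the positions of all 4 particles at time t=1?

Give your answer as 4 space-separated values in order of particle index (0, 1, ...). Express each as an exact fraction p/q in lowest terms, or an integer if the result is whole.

Answer: 1 4 12 15

Derivation:
Collision at t=1/2: particles 2 and 3 swap velocities; positions: p0=3/2 p1=9/2 p2=13 p3=13; velocities now: v0=-1 v1=-1 v2=-2 v3=4
Advance to t=1 (no further collisions before then); velocities: v0=-1 v1=-1 v2=-2 v3=4; positions = 1 4 12 15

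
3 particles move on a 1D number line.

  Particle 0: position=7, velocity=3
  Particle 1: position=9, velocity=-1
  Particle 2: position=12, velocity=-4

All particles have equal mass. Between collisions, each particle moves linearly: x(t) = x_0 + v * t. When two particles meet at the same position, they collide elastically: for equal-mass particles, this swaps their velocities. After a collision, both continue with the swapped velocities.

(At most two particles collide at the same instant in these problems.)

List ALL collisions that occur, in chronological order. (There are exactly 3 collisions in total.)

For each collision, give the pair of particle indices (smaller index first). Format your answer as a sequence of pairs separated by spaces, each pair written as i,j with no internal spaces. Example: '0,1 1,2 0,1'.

Answer: 0,1 1,2 0,1

Derivation:
Collision at t=1/2: particles 0 and 1 swap velocities; positions: p0=17/2 p1=17/2 p2=10; velocities now: v0=-1 v1=3 v2=-4
Collision at t=5/7: particles 1 and 2 swap velocities; positions: p0=58/7 p1=64/7 p2=64/7; velocities now: v0=-1 v1=-4 v2=3
Collision at t=1: particles 0 and 1 swap velocities; positions: p0=8 p1=8 p2=10; velocities now: v0=-4 v1=-1 v2=3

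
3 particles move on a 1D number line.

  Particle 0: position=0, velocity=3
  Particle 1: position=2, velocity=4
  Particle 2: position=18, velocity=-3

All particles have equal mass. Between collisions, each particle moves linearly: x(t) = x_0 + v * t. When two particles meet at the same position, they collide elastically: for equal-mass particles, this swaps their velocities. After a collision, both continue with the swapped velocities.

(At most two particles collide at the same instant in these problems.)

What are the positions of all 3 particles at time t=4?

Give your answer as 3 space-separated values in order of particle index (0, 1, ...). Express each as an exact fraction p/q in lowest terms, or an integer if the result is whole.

Answer: 6 12 18

Derivation:
Collision at t=16/7: particles 1 and 2 swap velocities; positions: p0=48/7 p1=78/7 p2=78/7; velocities now: v0=3 v1=-3 v2=4
Collision at t=3: particles 0 and 1 swap velocities; positions: p0=9 p1=9 p2=14; velocities now: v0=-3 v1=3 v2=4
Advance to t=4 (no further collisions before then); velocities: v0=-3 v1=3 v2=4; positions = 6 12 18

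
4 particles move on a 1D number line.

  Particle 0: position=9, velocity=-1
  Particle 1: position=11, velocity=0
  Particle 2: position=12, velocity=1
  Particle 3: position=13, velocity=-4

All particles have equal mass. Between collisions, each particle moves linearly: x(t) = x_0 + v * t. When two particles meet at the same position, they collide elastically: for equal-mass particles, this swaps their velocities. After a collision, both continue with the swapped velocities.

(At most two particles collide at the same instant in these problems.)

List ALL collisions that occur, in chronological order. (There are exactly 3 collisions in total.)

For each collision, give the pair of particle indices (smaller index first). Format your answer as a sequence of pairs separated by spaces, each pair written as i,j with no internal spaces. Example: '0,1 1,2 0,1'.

Collision at t=1/5: particles 2 and 3 swap velocities; positions: p0=44/5 p1=11 p2=61/5 p3=61/5; velocities now: v0=-1 v1=0 v2=-4 v3=1
Collision at t=1/2: particles 1 and 2 swap velocities; positions: p0=17/2 p1=11 p2=11 p3=25/2; velocities now: v0=-1 v1=-4 v2=0 v3=1
Collision at t=4/3: particles 0 and 1 swap velocities; positions: p0=23/3 p1=23/3 p2=11 p3=40/3; velocities now: v0=-4 v1=-1 v2=0 v3=1

Answer: 2,3 1,2 0,1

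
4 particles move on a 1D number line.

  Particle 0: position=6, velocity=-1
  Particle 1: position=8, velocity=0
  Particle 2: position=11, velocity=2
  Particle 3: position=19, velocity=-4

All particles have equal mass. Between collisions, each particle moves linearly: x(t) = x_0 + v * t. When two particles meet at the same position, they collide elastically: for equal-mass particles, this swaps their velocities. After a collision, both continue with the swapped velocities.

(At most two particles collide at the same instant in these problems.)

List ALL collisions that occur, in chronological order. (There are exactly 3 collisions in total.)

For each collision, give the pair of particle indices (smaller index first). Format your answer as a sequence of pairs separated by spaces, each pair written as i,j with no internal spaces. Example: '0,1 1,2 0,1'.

Collision at t=4/3: particles 2 and 3 swap velocities; positions: p0=14/3 p1=8 p2=41/3 p3=41/3; velocities now: v0=-1 v1=0 v2=-4 v3=2
Collision at t=11/4: particles 1 and 2 swap velocities; positions: p0=13/4 p1=8 p2=8 p3=33/2; velocities now: v0=-1 v1=-4 v2=0 v3=2
Collision at t=13/3: particles 0 and 1 swap velocities; positions: p0=5/3 p1=5/3 p2=8 p3=59/3; velocities now: v0=-4 v1=-1 v2=0 v3=2

Answer: 2,3 1,2 0,1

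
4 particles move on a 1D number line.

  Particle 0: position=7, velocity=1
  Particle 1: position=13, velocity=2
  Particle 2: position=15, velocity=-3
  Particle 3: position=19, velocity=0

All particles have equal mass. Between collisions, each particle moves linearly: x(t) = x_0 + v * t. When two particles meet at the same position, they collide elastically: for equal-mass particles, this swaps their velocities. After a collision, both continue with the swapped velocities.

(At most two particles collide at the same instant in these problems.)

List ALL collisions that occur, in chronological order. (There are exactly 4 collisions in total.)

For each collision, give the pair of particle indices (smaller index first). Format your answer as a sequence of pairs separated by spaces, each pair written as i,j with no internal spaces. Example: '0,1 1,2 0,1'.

Answer: 1,2 0,1 2,3 1,2

Derivation:
Collision at t=2/5: particles 1 and 2 swap velocities; positions: p0=37/5 p1=69/5 p2=69/5 p3=19; velocities now: v0=1 v1=-3 v2=2 v3=0
Collision at t=2: particles 0 and 1 swap velocities; positions: p0=9 p1=9 p2=17 p3=19; velocities now: v0=-3 v1=1 v2=2 v3=0
Collision at t=3: particles 2 and 3 swap velocities; positions: p0=6 p1=10 p2=19 p3=19; velocities now: v0=-3 v1=1 v2=0 v3=2
Collision at t=12: particles 1 and 2 swap velocities; positions: p0=-21 p1=19 p2=19 p3=37; velocities now: v0=-3 v1=0 v2=1 v3=2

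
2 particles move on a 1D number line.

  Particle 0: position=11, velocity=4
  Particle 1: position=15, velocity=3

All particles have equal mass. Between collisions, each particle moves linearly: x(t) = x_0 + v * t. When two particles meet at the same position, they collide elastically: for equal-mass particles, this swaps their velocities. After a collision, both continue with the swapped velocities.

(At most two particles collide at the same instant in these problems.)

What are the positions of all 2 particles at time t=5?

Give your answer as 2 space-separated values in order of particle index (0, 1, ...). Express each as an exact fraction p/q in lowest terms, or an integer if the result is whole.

Answer: 30 31

Derivation:
Collision at t=4: particles 0 and 1 swap velocities; positions: p0=27 p1=27; velocities now: v0=3 v1=4
Advance to t=5 (no further collisions before then); velocities: v0=3 v1=4; positions = 30 31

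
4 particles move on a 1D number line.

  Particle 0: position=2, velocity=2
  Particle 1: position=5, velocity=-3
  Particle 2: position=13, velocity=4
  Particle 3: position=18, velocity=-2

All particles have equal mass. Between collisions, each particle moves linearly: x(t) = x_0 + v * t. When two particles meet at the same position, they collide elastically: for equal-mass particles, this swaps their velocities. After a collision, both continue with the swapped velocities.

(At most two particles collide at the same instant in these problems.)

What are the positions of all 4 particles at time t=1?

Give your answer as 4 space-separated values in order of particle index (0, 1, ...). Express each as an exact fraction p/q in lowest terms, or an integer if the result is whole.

Collision at t=3/5: particles 0 and 1 swap velocities; positions: p0=16/5 p1=16/5 p2=77/5 p3=84/5; velocities now: v0=-3 v1=2 v2=4 v3=-2
Collision at t=5/6: particles 2 and 3 swap velocities; positions: p0=5/2 p1=11/3 p2=49/3 p3=49/3; velocities now: v0=-3 v1=2 v2=-2 v3=4
Advance to t=1 (no further collisions before then); velocities: v0=-3 v1=2 v2=-2 v3=4; positions = 2 4 16 17

Answer: 2 4 16 17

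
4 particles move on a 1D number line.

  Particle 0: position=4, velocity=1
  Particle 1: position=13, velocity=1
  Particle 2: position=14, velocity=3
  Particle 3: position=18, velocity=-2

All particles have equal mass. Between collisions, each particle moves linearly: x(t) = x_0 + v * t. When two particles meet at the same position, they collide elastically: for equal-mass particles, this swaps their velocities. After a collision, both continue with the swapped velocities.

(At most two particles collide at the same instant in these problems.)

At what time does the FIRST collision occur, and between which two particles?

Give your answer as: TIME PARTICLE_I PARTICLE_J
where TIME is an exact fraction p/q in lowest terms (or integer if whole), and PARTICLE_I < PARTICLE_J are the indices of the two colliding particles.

Answer: 4/5 2 3

Derivation:
Pair (0,1): pos 4,13 vel 1,1 -> not approaching (rel speed 0 <= 0)
Pair (1,2): pos 13,14 vel 1,3 -> not approaching (rel speed -2 <= 0)
Pair (2,3): pos 14,18 vel 3,-2 -> gap=4, closing at 5/unit, collide at t=4/5
Earliest collision: t=4/5 between 2 and 3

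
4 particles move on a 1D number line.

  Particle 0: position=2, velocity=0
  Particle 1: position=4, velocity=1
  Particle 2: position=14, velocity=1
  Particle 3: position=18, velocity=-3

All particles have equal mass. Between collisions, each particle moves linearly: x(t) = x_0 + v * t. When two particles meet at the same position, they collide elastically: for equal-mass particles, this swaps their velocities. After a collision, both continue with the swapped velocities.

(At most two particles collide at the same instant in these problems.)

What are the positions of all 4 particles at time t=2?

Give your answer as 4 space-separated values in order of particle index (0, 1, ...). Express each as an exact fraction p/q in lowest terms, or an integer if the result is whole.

Collision at t=1: particles 2 and 3 swap velocities; positions: p0=2 p1=5 p2=15 p3=15; velocities now: v0=0 v1=1 v2=-3 v3=1
Advance to t=2 (no further collisions before then); velocities: v0=0 v1=1 v2=-3 v3=1; positions = 2 6 12 16

Answer: 2 6 12 16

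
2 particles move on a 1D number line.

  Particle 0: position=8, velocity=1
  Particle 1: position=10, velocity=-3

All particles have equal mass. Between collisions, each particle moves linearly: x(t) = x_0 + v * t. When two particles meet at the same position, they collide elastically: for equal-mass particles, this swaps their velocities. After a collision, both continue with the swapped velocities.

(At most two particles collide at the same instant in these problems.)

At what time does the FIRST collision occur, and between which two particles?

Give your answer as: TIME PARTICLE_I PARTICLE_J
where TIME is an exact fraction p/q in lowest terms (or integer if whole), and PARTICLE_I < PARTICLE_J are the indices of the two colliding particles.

Answer: 1/2 0 1

Derivation:
Pair (0,1): pos 8,10 vel 1,-3 -> gap=2, closing at 4/unit, collide at t=1/2
Earliest collision: t=1/2 between 0 and 1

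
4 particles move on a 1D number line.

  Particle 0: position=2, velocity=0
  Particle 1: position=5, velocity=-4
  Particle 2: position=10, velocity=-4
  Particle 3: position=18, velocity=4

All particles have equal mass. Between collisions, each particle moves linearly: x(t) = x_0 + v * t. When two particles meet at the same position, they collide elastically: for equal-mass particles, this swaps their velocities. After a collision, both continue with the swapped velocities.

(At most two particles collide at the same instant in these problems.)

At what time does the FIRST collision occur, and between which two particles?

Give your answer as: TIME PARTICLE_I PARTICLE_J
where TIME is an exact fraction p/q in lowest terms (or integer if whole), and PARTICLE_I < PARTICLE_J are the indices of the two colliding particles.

Answer: 3/4 0 1

Derivation:
Pair (0,1): pos 2,5 vel 0,-4 -> gap=3, closing at 4/unit, collide at t=3/4
Pair (1,2): pos 5,10 vel -4,-4 -> not approaching (rel speed 0 <= 0)
Pair (2,3): pos 10,18 vel -4,4 -> not approaching (rel speed -8 <= 0)
Earliest collision: t=3/4 between 0 and 1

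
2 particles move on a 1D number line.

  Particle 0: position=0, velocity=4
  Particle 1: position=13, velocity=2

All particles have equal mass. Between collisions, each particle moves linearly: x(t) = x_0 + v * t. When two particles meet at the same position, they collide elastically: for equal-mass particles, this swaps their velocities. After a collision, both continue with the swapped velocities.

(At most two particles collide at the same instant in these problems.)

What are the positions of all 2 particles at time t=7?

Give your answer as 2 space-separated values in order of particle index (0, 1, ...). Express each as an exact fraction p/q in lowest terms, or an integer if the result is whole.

Collision at t=13/2: particles 0 and 1 swap velocities; positions: p0=26 p1=26; velocities now: v0=2 v1=4
Advance to t=7 (no further collisions before then); velocities: v0=2 v1=4; positions = 27 28

Answer: 27 28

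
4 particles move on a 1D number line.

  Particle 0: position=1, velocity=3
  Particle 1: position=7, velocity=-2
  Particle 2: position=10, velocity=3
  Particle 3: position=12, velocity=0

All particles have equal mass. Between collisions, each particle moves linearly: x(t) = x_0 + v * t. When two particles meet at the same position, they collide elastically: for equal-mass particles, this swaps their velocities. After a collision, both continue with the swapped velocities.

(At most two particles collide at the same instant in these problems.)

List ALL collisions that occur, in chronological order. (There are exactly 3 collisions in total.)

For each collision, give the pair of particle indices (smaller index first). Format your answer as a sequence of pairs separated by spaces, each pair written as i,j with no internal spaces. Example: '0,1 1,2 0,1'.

Answer: 2,3 0,1 1,2

Derivation:
Collision at t=2/3: particles 2 and 3 swap velocities; positions: p0=3 p1=17/3 p2=12 p3=12; velocities now: v0=3 v1=-2 v2=0 v3=3
Collision at t=6/5: particles 0 and 1 swap velocities; positions: p0=23/5 p1=23/5 p2=12 p3=68/5; velocities now: v0=-2 v1=3 v2=0 v3=3
Collision at t=11/3: particles 1 and 2 swap velocities; positions: p0=-1/3 p1=12 p2=12 p3=21; velocities now: v0=-2 v1=0 v2=3 v3=3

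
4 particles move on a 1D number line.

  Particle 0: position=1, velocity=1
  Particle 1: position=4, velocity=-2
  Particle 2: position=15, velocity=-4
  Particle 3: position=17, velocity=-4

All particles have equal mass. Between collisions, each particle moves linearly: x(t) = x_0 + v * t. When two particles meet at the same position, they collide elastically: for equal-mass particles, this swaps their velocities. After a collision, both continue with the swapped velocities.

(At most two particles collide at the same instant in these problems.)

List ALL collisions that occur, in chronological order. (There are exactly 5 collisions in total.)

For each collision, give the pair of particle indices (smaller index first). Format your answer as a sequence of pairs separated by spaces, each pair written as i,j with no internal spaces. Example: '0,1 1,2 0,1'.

Collision at t=1: particles 0 and 1 swap velocities; positions: p0=2 p1=2 p2=11 p3=13; velocities now: v0=-2 v1=1 v2=-4 v3=-4
Collision at t=14/5: particles 1 and 2 swap velocities; positions: p0=-8/5 p1=19/5 p2=19/5 p3=29/5; velocities now: v0=-2 v1=-4 v2=1 v3=-4
Collision at t=16/5: particles 2 and 3 swap velocities; positions: p0=-12/5 p1=11/5 p2=21/5 p3=21/5; velocities now: v0=-2 v1=-4 v2=-4 v3=1
Collision at t=11/2: particles 0 and 1 swap velocities; positions: p0=-7 p1=-7 p2=-5 p3=13/2; velocities now: v0=-4 v1=-2 v2=-4 v3=1
Collision at t=13/2: particles 1 and 2 swap velocities; positions: p0=-11 p1=-9 p2=-9 p3=15/2; velocities now: v0=-4 v1=-4 v2=-2 v3=1

Answer: 0,1 1,2 2,3 0,1 1,2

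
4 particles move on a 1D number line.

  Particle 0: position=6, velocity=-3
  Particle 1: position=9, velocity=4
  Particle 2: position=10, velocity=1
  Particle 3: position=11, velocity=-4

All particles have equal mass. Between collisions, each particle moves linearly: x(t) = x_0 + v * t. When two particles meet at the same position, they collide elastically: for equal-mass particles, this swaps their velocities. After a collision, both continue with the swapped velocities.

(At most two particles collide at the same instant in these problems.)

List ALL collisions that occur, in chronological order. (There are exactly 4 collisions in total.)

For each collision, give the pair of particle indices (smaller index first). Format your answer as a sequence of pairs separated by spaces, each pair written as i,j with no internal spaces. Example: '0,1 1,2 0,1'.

Answer: 2,3 1,2 2,3 0,1

Derivation:
Collision at t=1/5: particles 2 and 3 swap velocities; positions: p0=27/5 p1=49/5 p2=51/5 p3=51/5; velocities now: v0=-3 v1=4 v2=-4 v3=1
Collision at t=1/4: particles 1 and 2 swap velocities; positions: p0=21/4 p1=10 p2=10 p3=41/4; velocities now: v0=-3 v1=-4 v2=4 v3=1
Collision at t=1/3: particles 2 and 3 swap velocities; positions: p0=5 p1=29/3 p2=31/3 p3=31/3; velocities now: v0=-3 v1=-4 v2=1 v3=4
Collision at t=5: particles 0 and 1 swap velocities; positions: p0=-9 p1=-9 p2=15 p3=29; velocities now: v0=-4 v1=-3 v2=1 v3=4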